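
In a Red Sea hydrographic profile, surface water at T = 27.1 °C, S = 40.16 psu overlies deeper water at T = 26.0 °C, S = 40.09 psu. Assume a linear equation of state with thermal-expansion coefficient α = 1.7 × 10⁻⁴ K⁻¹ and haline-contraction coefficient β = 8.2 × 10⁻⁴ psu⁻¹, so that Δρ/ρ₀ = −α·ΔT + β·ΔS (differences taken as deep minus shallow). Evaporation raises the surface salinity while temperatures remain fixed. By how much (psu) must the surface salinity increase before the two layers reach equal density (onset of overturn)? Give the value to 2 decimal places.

Neutral buoyancy requires −α(T_deep − T_surf) + β(S_deep − S_surf′) = 0.
S_surf′ = S_deep − (α/β)·ΔT = 40.09 − (1.7 × 10⁻⁴/8.2 × 10⁻⁴)·(-1.1) = 40.3180 psu.
Increase required: 40.3180 − 40.16 = 0.1580 psu.

0.16 psu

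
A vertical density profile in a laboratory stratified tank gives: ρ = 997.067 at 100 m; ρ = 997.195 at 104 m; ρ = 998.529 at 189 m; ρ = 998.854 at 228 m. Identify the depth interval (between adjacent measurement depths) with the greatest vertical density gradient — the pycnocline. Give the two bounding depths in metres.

Compute the density gradient over each adjacent pair:
  100–104 m: Δρ/Δz = 0.128/4 = 0.032 kg m⁻⁴
  104–189 m: Δρ/Δz = 1.334/85 = 0.016 kg m⁻⁴
  189–228 m: Δρ/Δz = 0.325/39 = 8.3 × 10⁻³ kg m⁻⁴
The largest gradient is in the 100–104 m interval — the pycnocline.

100–104 m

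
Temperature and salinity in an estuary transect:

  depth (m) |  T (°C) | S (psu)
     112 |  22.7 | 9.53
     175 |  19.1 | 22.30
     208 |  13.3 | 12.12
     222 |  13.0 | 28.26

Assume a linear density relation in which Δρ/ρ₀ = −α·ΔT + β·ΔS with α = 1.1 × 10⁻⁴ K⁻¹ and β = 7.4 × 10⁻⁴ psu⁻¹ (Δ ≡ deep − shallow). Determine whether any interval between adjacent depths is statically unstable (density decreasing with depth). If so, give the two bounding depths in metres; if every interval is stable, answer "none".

175–208 m

Evaluate Δρ/ρ₀ = −αΔT + βΔS across each adjacent pair:
  112–175 m: −αΔT+βΔS = −(1.1 × 10⁻⁴)(-3.6)+(7.4 × 10⁻⁴)(+12.77) = 9.8 × 10⁻³ → stable
  175–208 m: −αΔT+βΔS = −(1.1 × 10⁻⁴)(-5.8)+(7.4 × 10⁻⁴)(-10.18) = -6.9 × 10⁻³ → UNSTABLE
  208–222 m: −αΔT+βΔS = −(1.1 × 10⁻⁴)(-0.3)+(7.4 × 10⁻⁴)(+16.14) = 0.012 → stable
The 175–208 m interval has Δρ < 0: lighter water underlies denser water.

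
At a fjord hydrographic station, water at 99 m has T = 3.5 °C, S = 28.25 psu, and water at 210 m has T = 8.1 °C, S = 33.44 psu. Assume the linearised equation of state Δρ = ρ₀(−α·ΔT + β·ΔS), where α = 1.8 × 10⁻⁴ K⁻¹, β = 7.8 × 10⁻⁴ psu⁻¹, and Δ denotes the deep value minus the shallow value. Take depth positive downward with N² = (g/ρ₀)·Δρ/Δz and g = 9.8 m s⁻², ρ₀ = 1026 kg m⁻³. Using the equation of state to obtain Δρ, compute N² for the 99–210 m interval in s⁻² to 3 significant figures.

2.84 × 10⁻⁴ s⁻²

ΔT = +4.6 K, ΔS = +5.19 psu (deep − shallow).
Δρ/ρ₀ = −αΔT + βΔS = -8.28 × 10⁻⁴ + 4.0482 × 10⁻³ = 3.2202 × 10⁻³, so Δρ ≈ 3.304 kg m⁻³.
N² = (g/ρ₀)·Δρ/Δz = g·(Δρ/ρ₀)/Δz = 9.8 × 3.2202 × 10⁻³ / 111 = 2.8431 × 10⁻⁴ s⁻² ≈ 2.84 × 10⁻⁴ s⁻².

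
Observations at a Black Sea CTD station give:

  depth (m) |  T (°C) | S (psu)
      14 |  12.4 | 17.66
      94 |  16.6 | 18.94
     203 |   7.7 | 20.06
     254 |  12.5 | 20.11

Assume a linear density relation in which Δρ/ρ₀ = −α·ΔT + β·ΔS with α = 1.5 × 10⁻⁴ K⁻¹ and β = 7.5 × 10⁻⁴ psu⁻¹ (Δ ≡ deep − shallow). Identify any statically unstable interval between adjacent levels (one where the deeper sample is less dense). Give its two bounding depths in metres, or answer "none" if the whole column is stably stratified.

203–254 m

Evaluate Δρ/ρ₀ = −αΔT + βΔS across each adjacent pair:
  14–94 m: −αΔT+βΔS = −(1.5 × 10⁻⁴)(+4.2)+(7.5 × 10⁻⁴)(+1.28) = 3.3 × 10⁻⁴ → stable
  94–203 m: −αΔT+βΔS = −(1.5 × 10⁻⁴)(-8.9)+(7.5 × 10⁻⁴)(+1.12) = 2.2 × 10⁻³ → stable
  203–254 m: −αΔT+βΔS = −(1.5 × 10⁻⁴)(+4.8)+(7.5 × 10⁻⁴)(+0.05) = -6.8 × 10⁻⁴ → UNSTABLE
The 203–254 m interval has Δρ < 0: lighter water underlies denser water.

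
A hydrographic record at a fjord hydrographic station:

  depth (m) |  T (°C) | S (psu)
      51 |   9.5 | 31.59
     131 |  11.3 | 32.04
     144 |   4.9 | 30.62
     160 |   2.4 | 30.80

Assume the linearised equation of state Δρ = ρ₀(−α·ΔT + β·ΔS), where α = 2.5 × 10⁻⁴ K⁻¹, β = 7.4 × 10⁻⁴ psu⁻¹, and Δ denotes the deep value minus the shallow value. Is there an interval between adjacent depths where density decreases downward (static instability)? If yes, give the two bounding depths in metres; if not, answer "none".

Evaluate Δρ/ρ₀ = −αΔT + βΔS across each adjacent pair:
  51–131 m: −αΔT+βΔS = −(2.5 × 10⁻⁴)(+1.8)+(7.4 × 10⁻⁴)(+0.45) = -1.2 × 10⁻⁴ → UNSTABLE
  131–144 m: −αΔT+βΔS = −(2.5 × 10⁻⁴)(-6.4)+(7.4 × 10⁻⁴)(-1.42) = 5.5 × 10⁻⁴ → stable
  144–160 m: −αΔT+βΔS = −(2.5 × 10⁻⁴)(-2.5)+(7.4 × 10⁻⁴)(+0.18) = 7.6 × 10⁻⁴ → stable
The 51–131 m interval has Δρ < 0: lighter water underlies denser water.

51–131 m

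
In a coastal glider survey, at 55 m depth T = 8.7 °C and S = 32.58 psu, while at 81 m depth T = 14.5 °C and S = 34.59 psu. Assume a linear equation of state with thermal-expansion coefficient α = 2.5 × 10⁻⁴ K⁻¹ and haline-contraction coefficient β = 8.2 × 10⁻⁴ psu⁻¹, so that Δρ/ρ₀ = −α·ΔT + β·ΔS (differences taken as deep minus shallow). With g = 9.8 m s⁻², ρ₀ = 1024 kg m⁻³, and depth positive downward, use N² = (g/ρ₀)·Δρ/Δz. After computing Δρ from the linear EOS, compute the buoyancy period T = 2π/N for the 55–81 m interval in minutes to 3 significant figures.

ΔT = +5.8 K, ΔS = +2.01 psu (deep − shallow).
Δρ/ρ₀ = −αΔT + βΔS = -1.45 × 10⁻³ + 1.6482 × 10⁻³ = 1.982 × 10⁻⁴, so Δρ ≈ 0.2030 kg m⁻³.
N² = (g/ρ₀)·Δρ/Δz = g·(Δρ/ρ₀)/Δz = 9.8 × 1.982 × 10⁻⁴ / 26 = 7.4706 × 10⁻⁵ s⁻².
N = √(7.4706 × 10⁻⁵) = 8.6433 × 10⁻³ rad s⁻¹ → T = 2π/N = 726.94 s = 12.116 min ≈ 12.1 min.

12.1 min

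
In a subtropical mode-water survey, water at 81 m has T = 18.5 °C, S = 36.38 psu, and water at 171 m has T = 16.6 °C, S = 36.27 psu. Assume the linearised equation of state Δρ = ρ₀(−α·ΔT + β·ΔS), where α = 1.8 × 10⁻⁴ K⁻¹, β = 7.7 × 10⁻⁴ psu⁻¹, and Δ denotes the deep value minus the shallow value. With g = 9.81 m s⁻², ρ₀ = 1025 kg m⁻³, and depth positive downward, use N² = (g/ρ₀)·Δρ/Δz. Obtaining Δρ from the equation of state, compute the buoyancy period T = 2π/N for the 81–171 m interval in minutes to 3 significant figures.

19.8 min

ΔT = -1.9 K, ΔS = -0.11 psu (deep − shallow).
Δρ/ρ₀ = −αΔT + βΔS = 3.42 × 10⁻⁴ − 8.47 × 10⁻⁵ = 2.573 × 10⁻⁴, so Δρ ≈ 0.2637 kg m⁻³.
N² = (g/ρ₀)·Δρ/Δz = g·(Δρ/ρ₀)/Δz = 9.81 × 2.573 × 10⁻⁴ / 90 = 2.8046 × 10⁻⁵ s⁻².
N = √(2.8046 × 10⁻⁵) = 5.2958 × 10⁻³ rad s⁻¹ → T = 2π/N = 1.1864 × 10³ s = 19.773 min ≈ 19.8 min.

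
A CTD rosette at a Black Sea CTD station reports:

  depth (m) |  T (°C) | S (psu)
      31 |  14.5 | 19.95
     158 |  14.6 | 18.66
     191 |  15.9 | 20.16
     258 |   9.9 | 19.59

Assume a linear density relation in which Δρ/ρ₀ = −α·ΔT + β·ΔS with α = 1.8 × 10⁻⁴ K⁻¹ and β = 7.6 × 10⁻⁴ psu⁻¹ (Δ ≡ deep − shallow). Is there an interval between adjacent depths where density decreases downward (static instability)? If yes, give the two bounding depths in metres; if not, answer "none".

Evaluate Δρ/ρ₀ = −αΔT + βΔS across each adjacent pair:
  31–158 m: −αΔT+βΔS = −(1.8 × 10⁻⁴)(+0.1)+(7.6 × 10⁻⁴)(-1.29) = -1.0 × 10⁻³ → UNSTABLE
  158–191 m: −αΔT+βΔS = −(1.8 × 10⁻⁴)(+1.3)+(7.6 × 10⁻⁴)(+1.50) = 9.1 × 10⁻⁴ → stable
  191–258 m: −αΔT+βΔS = −(1.8 × 10⁻⁴)(-6.0)+(7.6 × 10⁻⁴)(-0.57) = 6.5 × 10⁻⁴ → stable
The 31–158 m interval has Δρ < 0: lighter water underlies denser water.

31–158 m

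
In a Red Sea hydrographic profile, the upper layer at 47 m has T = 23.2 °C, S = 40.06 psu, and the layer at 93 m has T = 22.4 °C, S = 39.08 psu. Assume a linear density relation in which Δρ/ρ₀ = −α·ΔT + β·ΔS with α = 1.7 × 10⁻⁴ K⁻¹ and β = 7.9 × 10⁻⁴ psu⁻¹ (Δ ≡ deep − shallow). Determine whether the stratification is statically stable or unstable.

ΔT = 22.4 − 23.2 = -0.8 K and ΔS = 39.08 − 40.06 = -0.98 psu (deep − shallow).
−αΔT = 1.36 × 10⁻⁴; βΔS = -7.742 × 10⁻⁴; sum Δρ/ρ₀ = -6.382 × 10⁻⁴.
Δρ/ρ₀ < 0, so Δρ < 0: deeper water is lighter → statically unstable; the column would overturn.

unstable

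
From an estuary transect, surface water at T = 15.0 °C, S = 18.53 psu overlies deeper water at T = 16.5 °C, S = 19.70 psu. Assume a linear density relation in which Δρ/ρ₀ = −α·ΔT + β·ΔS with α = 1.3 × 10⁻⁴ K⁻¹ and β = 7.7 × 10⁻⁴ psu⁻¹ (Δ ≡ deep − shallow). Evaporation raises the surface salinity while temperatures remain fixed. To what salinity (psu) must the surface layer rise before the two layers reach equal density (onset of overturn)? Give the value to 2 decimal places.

19.45 psu

Neutral buoyancy requires −α(T_deep − T_surf) + β(S_deep − S_surf′) = 0.
S_surf′ = S_deep − (α/β)·ΔT = 19.70 − (1.3 × 10⁻⁴/7.7 × 10⁻⁴)·(+1.5) = 19.4468 psu.
Increase required: 19.4468 − 18.53 = 0.9168 psu.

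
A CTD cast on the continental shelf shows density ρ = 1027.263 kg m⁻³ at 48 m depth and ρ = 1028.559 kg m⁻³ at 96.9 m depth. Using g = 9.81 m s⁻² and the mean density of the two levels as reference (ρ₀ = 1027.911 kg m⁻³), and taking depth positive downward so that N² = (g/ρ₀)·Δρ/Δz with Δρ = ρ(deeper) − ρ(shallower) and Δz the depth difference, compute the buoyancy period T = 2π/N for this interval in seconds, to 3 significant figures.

395 s

Δρ = 1028.559 − 1027.263 = 1.296 kg m⁻³ over Δz = 96.9 − 48 = 48.9 m.
N² = (9.81/1027.911) × (1.296/48.9) = 2.5294 × 10⁻⁴ s⁻².
N = √(2.5294 × 10⁻⁴) = 0.015904 rad s⁻¹, so T = 2π/N = 395.07 s ≈ 395 s.
A positive N² confirms static stability across the interval.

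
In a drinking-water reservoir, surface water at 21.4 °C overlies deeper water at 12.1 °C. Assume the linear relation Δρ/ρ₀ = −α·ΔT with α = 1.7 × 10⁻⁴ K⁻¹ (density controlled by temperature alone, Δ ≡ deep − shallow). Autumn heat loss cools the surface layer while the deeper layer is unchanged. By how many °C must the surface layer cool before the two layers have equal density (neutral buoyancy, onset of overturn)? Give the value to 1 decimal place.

9.3 °C

With temperature the only control, equal density requires T_surf′ = T_deep.
T_surf′ = 12.1 °C.
Cooling required: 21.4 − 12.1 = 9.3 °C.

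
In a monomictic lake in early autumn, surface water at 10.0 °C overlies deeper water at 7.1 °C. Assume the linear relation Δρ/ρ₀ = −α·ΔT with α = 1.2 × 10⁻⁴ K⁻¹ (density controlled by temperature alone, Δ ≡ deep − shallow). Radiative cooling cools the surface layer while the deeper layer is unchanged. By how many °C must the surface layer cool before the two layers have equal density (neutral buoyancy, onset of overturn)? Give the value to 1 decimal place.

With temperature the only control, equal density requires T_surf′ = T_deep.
T_surf′ = 7.1 °C.
Cooling required: 10.0 − 7.1 = 2.9 °C.

2.9 °C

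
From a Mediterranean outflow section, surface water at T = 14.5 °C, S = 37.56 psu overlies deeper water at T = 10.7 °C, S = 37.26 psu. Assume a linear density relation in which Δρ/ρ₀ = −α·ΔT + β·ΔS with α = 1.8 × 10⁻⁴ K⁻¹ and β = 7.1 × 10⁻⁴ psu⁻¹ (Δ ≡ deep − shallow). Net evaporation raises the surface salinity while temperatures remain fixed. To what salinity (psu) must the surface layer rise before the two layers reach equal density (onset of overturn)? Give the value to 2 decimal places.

Neutral buoyancy requires −α(T_deep − T_surf) + β(S_deep − S_surf′) = 0.
S_surf′ = S_deep − (α/β)·ΔT = 37.26 − (1.8 × 10⁻⁴/7.1 × 10⁻⁴)·(-3.8) = 38.2234 psu.
Increase required: 38.2234 − 37.56 = 0.6634 psu.

38.22 psu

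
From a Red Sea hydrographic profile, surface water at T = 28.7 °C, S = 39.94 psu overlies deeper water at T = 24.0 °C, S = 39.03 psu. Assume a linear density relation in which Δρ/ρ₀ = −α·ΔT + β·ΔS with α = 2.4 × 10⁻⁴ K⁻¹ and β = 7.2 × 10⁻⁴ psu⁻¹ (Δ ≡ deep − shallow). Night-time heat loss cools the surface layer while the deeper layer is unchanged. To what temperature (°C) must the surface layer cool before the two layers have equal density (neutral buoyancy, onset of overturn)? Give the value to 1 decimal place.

Neutral buoyancy requires Δρ = 0, i.e. −α(T_deep − T_surf′) + β(S_deep − S_surf) = 0.
T_surf′ = T_deep − (β/α)·ΔS = 24.0 − (7.2 × 10⁻⁴/2.4 × 10⁻⁴)·(-0.91) = 26.730 °C.
Cooling required: 28.7 − (26.730) = 1.970 °C.

26.7 °C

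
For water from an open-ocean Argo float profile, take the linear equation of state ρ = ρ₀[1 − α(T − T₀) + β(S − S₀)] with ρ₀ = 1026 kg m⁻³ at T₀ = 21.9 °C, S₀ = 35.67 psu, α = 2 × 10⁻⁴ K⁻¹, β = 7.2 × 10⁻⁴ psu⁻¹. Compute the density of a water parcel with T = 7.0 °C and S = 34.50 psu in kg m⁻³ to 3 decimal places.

T − T₀ = -14.9 K, S − S₀ = -1.17 psu.
Bracket = 1 − α·(-14.9) + β·(-1.17) = 1 + (2.1376 × 10⁻³) = 1.0021376.
ρ = 1026 × 1.0021376 = 1028.193 kg m⁻³.

1028.193 kg m⁻³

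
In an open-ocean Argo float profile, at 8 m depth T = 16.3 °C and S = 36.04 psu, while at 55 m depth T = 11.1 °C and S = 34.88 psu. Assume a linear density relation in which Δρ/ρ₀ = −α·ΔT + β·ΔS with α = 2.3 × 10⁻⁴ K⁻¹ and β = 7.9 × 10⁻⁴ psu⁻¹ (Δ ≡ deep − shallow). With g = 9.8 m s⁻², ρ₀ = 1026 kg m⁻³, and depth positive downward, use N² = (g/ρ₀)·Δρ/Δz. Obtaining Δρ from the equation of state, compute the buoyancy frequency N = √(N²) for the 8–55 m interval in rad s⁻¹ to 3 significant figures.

7.64 × 10⁻³ rad s⁻¹

ΔT = -5.2 K, ΔS = -1.16 psu (deep − shallow).
Δρ/ρ₀ = −αΔT + βΔS = 1.196 × 10⁻³ − 9.164 × 10⁻⁴ = 2.796 × 10⁻⁴, so Δρ ≈ 0.2869 kg m⁻³.
N² = (g/ρ₀)·Δρ/Δz = g·(Δρ/ρ₀)/Δz = 9.8 × 2.796 × 10⁻⁴ / 47 = 5.8300 × 10⁻⁵ s⁻².
N = √(5.8300 × 10⁻⁵) = 7.6354 × 10⁻³ rad s⁻¹ ≈ 7.64 × 10⁻³ rad s⁻¹.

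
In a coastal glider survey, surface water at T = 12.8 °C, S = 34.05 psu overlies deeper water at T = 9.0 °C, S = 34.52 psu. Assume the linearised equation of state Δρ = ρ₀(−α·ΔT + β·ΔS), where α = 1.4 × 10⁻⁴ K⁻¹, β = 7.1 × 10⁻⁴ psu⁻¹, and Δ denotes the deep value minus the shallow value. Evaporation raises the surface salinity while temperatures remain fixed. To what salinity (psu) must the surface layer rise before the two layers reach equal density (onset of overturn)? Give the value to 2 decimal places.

Neutral buoyancy requires −α(T_deep − T_surf) + β(S_deep − S_surf′) = 0.
S_surf′ = S_deep − (α/β)·ΔT = 34.52 − (1.4 × 10⁻⁴/7.1 × 10⁻⁴)·(-3.8) = 35.2693 psu.
Increase required: 35.2693 − 34.05 = 1.2193 psu.

35.27 psu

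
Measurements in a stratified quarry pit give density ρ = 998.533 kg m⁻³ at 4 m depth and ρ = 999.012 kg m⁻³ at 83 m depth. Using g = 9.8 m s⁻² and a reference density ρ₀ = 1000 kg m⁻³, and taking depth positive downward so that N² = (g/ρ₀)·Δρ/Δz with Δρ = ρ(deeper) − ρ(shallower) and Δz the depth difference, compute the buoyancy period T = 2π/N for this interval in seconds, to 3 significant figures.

815 s

Δρ = 999.012 − 998.533 = 0.479 kg m⁻³ over Δz = 83 − 4 = 79 m.
N² = (9.8/1000) × (0.479/79) = 5.9420 × 10⁻⁵ s⁻².
N = √(5.9420 × 10⁻⁵) = 7.7084 × 10⁻³ rad s⁻¹, so T = 2π/N = 815.11 s ≈ 815 s.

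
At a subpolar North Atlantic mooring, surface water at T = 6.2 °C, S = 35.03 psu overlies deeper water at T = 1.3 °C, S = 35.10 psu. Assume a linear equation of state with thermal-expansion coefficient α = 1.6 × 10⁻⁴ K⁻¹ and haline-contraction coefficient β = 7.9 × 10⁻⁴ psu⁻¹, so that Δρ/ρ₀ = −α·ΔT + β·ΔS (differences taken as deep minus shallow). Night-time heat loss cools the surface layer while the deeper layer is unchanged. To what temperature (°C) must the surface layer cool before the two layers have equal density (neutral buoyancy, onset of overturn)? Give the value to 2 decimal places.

Neutral buoyancy requires Δρ = 0, i.e. −α(T_deep − T_surf′) + β(S_deep − S_surf) = 0.
T_surf′ = T_deep − (β/α)·ΔS = 1.3 − (7.9 × 10⁻⁴/1.6 × 10⁻⁴)·(+0.07) = 0.9544 °C.
Cooling required: 6.2 − (0.9544) = 5.2456 °C.

0.95 °C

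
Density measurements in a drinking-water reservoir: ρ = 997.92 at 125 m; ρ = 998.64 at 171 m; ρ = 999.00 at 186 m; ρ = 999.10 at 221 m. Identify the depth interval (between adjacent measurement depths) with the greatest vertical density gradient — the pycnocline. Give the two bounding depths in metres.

Compute the density gradient over each adjacent pair:
  125–171 m: Δρ/Δz = 0.72/46 = 0.016 kg m⁻⁴
  171–186 m: Δρ/Δz = 0.36/15 = 0.024 kg m⁻⁴
  186–221 m: Δρ/Δz = 0.10/35 = 2.9 × 10⁻³ kg m⁻⁴
The largest gradient is in the 171–186 m interval — the pycnocline.

171–186 m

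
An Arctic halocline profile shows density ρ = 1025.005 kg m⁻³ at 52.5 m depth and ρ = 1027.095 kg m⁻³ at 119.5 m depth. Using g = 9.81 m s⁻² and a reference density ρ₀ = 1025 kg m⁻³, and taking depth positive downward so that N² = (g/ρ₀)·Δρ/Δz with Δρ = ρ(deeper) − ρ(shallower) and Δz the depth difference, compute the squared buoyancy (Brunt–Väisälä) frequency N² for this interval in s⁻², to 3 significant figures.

2.99 × 10⁻⁴ s⁻²

Δρ = 1027.095 − 1025.005 = 2.090 kg m⁻³ over Δz = 119.5 − 52.5 = 67 m.
N² = (9.81/1025) × (2.090/67) = 2.9855 × 10⁻⁴ s⁻² ≈ 2.99 × 10⁻⁴ s⁻².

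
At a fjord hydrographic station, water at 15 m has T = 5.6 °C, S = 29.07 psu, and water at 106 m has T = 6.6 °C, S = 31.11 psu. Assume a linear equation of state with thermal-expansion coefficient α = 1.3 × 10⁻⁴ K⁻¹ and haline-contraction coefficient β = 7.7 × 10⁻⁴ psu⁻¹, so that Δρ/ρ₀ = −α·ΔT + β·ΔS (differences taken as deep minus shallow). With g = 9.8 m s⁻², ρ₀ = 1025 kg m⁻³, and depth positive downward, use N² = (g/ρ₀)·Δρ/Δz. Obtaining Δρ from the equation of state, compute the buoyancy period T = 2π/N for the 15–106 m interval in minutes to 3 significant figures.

8.41 min

ΔT = +1.0 K, ΔS = +2.04 psu (deep − shallow).
Δρ/ρ₀ = −αΔT + βΔS = -1.30 × 10⁻⁴ + 1.5708 × 10⁻³ = 1.4408 × 10⁻³, so Δρ ≈ 1.477 kg m⁻³.
N² = (g/ρ₀)·Δρ/Δz = g·(Δρ/ρ₀)/Δz = 9.8 × 1.4408 × 10⁻³ / 91 = 1.5516 × 10⁻⁴ s⁻².
N = √(1.5516 × 10⁻⁴) = 0.012456 rad s⁻¹ → T = 2π/N = 504.43 s = 8.4072 min ≈ 8.41 min.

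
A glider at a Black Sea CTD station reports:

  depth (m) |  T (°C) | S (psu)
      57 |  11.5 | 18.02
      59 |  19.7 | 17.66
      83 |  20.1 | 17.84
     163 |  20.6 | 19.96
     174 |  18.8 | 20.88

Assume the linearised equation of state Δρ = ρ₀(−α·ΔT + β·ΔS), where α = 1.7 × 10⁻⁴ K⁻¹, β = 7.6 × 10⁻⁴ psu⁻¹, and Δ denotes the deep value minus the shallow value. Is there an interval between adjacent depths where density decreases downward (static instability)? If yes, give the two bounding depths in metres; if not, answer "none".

57–59 m

Evaluate Δρ/ρ₀ = −αΔT + βΔS across each adjacent pair:
  57–59 m: −αΔT+βΔS = −(1.7 × 10⁻⁴)(+8.2)+(7.6 × 10⁻⁴)(-0.36) = -1.7 × 10⁻³ → UNSTABLE
  59–83 m: −αΔT+βΔS = −(1.7 × 10⁻⁴)(+0.4)+(7.6 × 10⁻⁴)(+0.18) = 6.9 × 10⁻⁵ → stable
  83–163 m: −αΔT+βΔS = −(1.7 × 10⁻⁴)(+0.5)+(7.6 × 10⁻⁴)(+2.12) = 1.5 × 10⁻³ → stable
  163–174 m: −αΔT+βΔS = −(1.7 × 10⁻⁴)(-1.8)+(7.6 × 10⁻⁴)(+0.92) = 1.0 × 10⁻³ → stable
The 57–59 m interval has Δρ < 0: lighter water underlies denser water.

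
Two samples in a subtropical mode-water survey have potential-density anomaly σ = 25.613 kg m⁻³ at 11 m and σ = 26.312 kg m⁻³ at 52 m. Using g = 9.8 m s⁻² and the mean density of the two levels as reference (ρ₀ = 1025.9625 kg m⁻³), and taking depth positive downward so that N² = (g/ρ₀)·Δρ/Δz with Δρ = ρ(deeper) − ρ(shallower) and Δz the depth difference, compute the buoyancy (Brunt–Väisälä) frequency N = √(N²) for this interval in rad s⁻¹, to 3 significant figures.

0.0128 rad s⁻¹

Δρ = 1026.312 − 1025.613 = 0.699 kg m⁻³ over Δz = 52 − 11 = 41 m.
N² = (9.8/1025.9625) × (0.699/41) = 1.6285 × 10⁻⁴ s⁻².
N = √(1.6285 × 10⁻⁴) = 0.012761 rad s⁻¹ ≈ 0.0128 rad s⁻¹.
Since Δρ > 0 the layer is stably stratified.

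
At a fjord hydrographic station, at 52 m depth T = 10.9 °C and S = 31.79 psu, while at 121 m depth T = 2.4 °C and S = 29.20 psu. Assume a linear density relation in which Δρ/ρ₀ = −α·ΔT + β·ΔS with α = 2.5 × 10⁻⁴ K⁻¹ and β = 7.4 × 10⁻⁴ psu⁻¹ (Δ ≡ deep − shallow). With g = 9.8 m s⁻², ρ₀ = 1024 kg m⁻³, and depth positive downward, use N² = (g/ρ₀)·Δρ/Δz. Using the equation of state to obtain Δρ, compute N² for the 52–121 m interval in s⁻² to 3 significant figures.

2.96 × 10⁻⁵ s⁻²

ΔT = -8.5 K, ΔS = -2.59 psu (deep − shallow).
Δρ/ρ₀ = −αΔT + βΔS = 2.125 × 10⁻³ − 1.9166 × 10⁻³ = 2.084 × 10⁻⁴, so Δρ ≈ 0.2134 kg m⁻³.
N² = (g/ρ₀)·Δρ/Δz = g·(Δρ/ρ₀)/Δz = 9.8 × 2.084 × 10⁻⁴ / 69 = 2.9599 × 10⁻⁵ s⁻² ≈ 2.96 × 10⁻⁵ s⁻².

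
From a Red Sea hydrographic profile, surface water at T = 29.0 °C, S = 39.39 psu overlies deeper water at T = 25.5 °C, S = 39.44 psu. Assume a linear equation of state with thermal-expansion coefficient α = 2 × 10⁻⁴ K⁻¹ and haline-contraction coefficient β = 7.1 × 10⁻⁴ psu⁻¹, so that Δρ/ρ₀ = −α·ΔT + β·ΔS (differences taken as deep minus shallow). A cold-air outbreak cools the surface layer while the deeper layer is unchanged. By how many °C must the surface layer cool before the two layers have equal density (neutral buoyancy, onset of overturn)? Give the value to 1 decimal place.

Neutral buoyancy requires Δρ = 0, i.e. −α(T_deep − T_surf′) + β(S_deep − S_surf) = 0.
T_surf′ = T_deep − (β/α)·ΔS = 25.5 − (7.1 × 10⁻⁴/2 × 10⁻⁴)·(+0.05) = 25.323 °C.
Cooling required: 29.0 − (25.323) = 3.677 °C.

3.7 °C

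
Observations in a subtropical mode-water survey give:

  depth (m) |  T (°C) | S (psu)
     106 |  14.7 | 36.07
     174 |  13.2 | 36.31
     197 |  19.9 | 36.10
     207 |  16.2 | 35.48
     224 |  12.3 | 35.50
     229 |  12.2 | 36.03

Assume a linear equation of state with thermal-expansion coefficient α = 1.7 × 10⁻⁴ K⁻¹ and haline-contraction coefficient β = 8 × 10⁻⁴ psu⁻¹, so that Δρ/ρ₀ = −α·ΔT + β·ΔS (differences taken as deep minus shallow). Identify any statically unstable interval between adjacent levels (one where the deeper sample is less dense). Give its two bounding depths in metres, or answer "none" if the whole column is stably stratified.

174–197 m

Evaluate Δρ/ρ₀ = −αΔT + βΔS across each adjacent pair:
  106–174 m: −αΔT+βΔS = −(1.7 × 10⁻⁴)(-1.5)+(8 × 10⁻⁴)(+0.24) = 4.5 × 10⁻⁴ → stable
  174–197 m: −αΔT+βΔS = −(1.7 × 10⁻⁴)(+6.7)+(8 × 10⁻⁴)(-0.21) = -1.3 × 10⁻³ → UNSTABLE
  197–207 m: −αΔT+βΔS = −(1.7 × 10⁻⁴)(-3.7)+(8 × 10⁻⁴)(-0.62) = 1.3 × 10⁻⁴ → stable
  207–224 m: −αΔT+βΔS = −(1.7 × 10⁻⁴)(-3.9)+(8 × 10⁻⁴)(+0.02) = 6.8 × 10⁻⁴ → stable
  224–229 m: −αΔT+βΔS = −(1.7 × 10⁻⁴)(-0.1)+(8 × 10⁻⁴)(+0.53) = 4.4 × 10⁻⁴ → stable
The 174–197 m interval has Δρ < 0: lighter water underlies denser water.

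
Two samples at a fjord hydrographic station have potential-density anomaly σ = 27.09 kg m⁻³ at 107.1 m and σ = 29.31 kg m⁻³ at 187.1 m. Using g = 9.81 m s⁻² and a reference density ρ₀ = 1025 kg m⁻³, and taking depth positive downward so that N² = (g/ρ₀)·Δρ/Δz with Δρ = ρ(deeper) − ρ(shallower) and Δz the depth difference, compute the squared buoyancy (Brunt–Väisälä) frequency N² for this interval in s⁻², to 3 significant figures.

Δρ = 1029.31 − 1027.09 = 2.22 kg m⁻³ over Δz = 187.1 − 107.1 = 80 m.
N² = (9.81/1025) × (2.22/80) = 2.6559 × 10⁻⁴ s⁻² ≈ 2.66 × 10⁻⁴ s⁻².
A positive N² confirms static stability across the interval.

2.66 × 10⁻⁴ s⁻²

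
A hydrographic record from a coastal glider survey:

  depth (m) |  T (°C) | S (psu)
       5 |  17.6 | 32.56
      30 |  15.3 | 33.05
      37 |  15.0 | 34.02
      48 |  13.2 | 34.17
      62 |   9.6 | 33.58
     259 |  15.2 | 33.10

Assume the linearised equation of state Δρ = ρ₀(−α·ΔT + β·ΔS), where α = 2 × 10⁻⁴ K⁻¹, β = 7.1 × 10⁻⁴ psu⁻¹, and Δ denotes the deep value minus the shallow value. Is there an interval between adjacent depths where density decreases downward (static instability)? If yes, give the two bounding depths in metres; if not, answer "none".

Evaluate Δρ/ρ₀ = −αΔT + βΔS across each adjacent pair:
  5–30 m: −αΔT+βΔS = −(2 × 10⁻⁴)(-2.3)+(7.1 × 10⁻⁴)(+0.49) = 8.1 × 10⁻⁴ → stable
  30–37 m: −αΔT+βΔS = −(2 × 10⁻⁴)(-0.3)+(7.1 × 10⁻⁴)(+0.97) = 7.5 × 10⁻⁴ → stable
  37–48 m: −αΔT+βΔS = −(2 × 10⁻⁴)(-1.8)+(7.1 × 10⁻⁴)(+0.15) = 4.7 × 10⁻⁴ → stable
  48–62 m: −αΔT+βΔS = −(2 × 10⁻⁴)(-3.6)+(7.1 × 10⁻⁴)(-0.59) = 3.0 × 10⁻⁴ → stable
  62–259 m: −αΔT+βΔS = −(2 × 10⁻⁴)(+5.6)+(7.1 × 10⁻⁴)(-0.48) = -1.5 × 10⁻³ → UNSTABLE
The 62–259 m interval has Δρ < 0: lighter water underlies denser water.

62–259 m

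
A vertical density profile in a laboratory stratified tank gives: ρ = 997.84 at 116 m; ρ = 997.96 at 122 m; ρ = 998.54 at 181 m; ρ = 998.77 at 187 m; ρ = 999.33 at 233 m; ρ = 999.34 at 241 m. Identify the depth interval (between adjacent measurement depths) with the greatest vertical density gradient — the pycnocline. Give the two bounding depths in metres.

181–187 m

Compute the density gradient over each adjacent pair:
  116–122 m: Δρ/Δz = 0.12/6 = 0.020 kg m⁻⁴
  122–181 m: Δρ/Δz = 0.58/59 = 9.8 × 10⁻³ kg m⁻⁴
  181–187 m: Δρ/Δz = 0.23/6 = 0.038 kg m⁻⁴
  187–233 m: Δρ/Δz = 0.56/46 = 0.012 kg m⁻⁴
  233–241 m: Δρ/Δz = 0.01/8 = 1.3 × 10⁻³ kg m⁻⁴
The largest gradient is in the 181–187 m interval — the pycnocline.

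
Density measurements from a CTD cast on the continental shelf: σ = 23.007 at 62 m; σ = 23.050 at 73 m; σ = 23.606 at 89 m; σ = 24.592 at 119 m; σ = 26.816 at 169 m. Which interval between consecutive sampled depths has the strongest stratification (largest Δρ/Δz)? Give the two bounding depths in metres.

119–169 m

Compute the density gradient over each adjacent pair:
  62–73 m: Δρ/Δz = 0.043/11 = 3.9 × 10⁻³ kg m⁻⁴
  73–89 m: Δρ/Δz = 0.556/16 = 0.035 kg m⁻⁴
  89–119 m: Δρ/Δz = 0.986/30 = 0.033 kg m⁻⁴
  119–169 m: Δρ/Δz = 2.224/50 = 0.044 kg m⁻⁴
The largest gradient is in the 119–169 m interval — the pycnocline.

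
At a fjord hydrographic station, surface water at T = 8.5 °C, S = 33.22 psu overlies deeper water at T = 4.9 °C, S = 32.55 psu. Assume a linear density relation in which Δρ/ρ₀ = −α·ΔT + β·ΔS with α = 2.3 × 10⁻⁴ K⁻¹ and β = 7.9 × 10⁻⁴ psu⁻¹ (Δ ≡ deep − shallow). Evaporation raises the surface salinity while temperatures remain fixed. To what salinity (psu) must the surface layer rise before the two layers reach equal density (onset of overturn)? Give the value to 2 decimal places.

33.60 psu

Neutral buoyancy requires −α(T_deep − T_surf) + β(S_deep − S_surf′) = 0.
S_surf′ = S_deep − (α/β)·ΔT = 32.55 − (2.3 × 10⁻⁴/7.9 × 10⁻⁴)·(-3.6) = 33.5981 psu.
Increase required: 33.5981 − 33.22 = 0.3781 psu.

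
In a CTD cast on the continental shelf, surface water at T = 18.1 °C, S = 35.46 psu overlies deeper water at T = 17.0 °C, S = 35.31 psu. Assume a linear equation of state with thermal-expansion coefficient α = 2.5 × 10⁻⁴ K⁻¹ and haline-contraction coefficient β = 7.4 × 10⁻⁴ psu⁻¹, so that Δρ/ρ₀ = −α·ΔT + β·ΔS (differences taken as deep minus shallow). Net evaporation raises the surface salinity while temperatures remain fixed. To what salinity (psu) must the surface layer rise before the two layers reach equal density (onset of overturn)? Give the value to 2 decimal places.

35.68 psu

Neutral buoyancy requires −α(T_deep − T_surf) + β(S_deep − S_surf′) = 0.
S_surf′ = S_deep − (α/β)·ΔT = 35.31 − (2.5 × 10⁻⁴/7.4 × 10⁻⁴)·(-1.1) = 35.6816 psu.
Increase required: 35.6816 − 35.46 = 0.2216 psu.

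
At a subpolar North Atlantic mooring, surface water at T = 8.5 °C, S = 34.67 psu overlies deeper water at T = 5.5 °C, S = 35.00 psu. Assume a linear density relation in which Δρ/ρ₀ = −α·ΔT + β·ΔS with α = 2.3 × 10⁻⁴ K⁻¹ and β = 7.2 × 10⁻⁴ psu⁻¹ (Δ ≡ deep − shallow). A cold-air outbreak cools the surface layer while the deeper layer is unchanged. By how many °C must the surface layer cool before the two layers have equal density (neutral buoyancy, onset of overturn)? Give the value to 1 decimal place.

Neutral buoyancy requires Δρ = 0, i.e. −α(T_deep − T_surf′) + β(S_deep − S_surf) = 0.
T_surf′ = T_deep − (β/α)·ΔS = 5.5 − (7.2 × 10⁻⁴/2.3 × 10⁻⁴)·(+0.33) = 4.467 °C.
Cooling required: 8.5 − (4.467) = 4.033 °C.

4.0 °C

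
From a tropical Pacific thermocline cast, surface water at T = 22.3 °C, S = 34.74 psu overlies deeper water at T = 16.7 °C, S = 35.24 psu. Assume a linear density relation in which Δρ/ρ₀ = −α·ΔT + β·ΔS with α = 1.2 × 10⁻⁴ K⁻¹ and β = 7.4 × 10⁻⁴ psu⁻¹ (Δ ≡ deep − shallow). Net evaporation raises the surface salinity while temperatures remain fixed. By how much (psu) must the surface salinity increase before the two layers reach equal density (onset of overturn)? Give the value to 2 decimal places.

1.41 psu

Neutral buoyancy requires −α(T_deep − T_surf) + β(S_deep − S_surf′) = 0.
S_surf′ = S_deep − (α/β)·ΔT = 35.24 − (1.2 × 10⁻⁴/7.4 × 10⁻⁴)·(-5.6) = 36.1481 psu.
Increase required: 36.1481 − 34.74 = 1.4081 psu.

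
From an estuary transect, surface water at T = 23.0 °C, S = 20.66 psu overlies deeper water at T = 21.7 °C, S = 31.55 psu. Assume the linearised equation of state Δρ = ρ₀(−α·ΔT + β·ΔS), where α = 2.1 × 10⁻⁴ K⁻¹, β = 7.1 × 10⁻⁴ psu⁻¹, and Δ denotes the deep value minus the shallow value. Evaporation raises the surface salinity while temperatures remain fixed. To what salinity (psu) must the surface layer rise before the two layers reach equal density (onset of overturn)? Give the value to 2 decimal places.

Neutral buoyancy requires −α(T_deep − T_surf) + β(S_deep − S_surf′) = 0.
S_surf′ = S_deep − (α/β)·ΔT = 31.55 − (2.1 × 10⁻⁴/7.1 × 10⁻⁴)·(-1.3) = 31.9345 psu.
Increase required: 31.9345 − 20.66 = 11.2745 psu.

31.93 psu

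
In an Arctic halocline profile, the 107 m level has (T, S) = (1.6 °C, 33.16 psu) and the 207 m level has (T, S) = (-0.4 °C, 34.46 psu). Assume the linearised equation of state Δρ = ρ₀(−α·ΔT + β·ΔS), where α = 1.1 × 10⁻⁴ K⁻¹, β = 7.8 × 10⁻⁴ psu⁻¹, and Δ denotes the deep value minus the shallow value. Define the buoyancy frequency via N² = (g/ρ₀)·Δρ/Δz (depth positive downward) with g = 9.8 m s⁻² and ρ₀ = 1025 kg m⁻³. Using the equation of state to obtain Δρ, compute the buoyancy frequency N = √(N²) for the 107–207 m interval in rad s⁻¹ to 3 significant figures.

ΔT = -2.0 K, ΔS = +1.30 psu (deep − shallow).
Δρ/ρ₀ = −αΔT + βΔS = 2.20 × 10⁻⁴ + 1.014 × 10⁻³ = 1.234 × 10⁻³, so Δρ ≈ 1.265 kg m⁻³.
N² = (g/ρ₀)·Δρ/Δz = g·(Δρ/ρ₀)/Δz = 9.8 × 1.234 × 10⁻³ / 100 = 1.2093 × 10⁻⁴ s⁻².
N = √(1.2093 × 10⁻⁴) = 0.010997 rad s⁻¹ ≈ 0.0110 rad s⁻¹.

0.0110 rad s⁻¹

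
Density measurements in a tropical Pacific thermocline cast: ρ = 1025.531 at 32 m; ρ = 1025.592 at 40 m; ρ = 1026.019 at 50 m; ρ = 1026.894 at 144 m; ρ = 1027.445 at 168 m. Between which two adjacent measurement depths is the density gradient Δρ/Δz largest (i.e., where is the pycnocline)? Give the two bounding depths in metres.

Compute the density gradient over each adjacent pair:
  32–40 m: Δρ/Δz = 0.061/8 = 7.6 × 10⁻³ kg m⁻⁴
  40–50 m: Δρ/Δz = 0.427/10 = 0.043 kg m⁻⁴
  50–144 m: Δρ/Δz = 0.875/94 = 9.3 × 10⁻³ kg m⁻⁴
  144–168 m: Δρ/Δz = 0.551/24 = 0.023 kg m⁻⁴
The largest gradient is in the 40–50 m interval — the pycnocline.

40–50 m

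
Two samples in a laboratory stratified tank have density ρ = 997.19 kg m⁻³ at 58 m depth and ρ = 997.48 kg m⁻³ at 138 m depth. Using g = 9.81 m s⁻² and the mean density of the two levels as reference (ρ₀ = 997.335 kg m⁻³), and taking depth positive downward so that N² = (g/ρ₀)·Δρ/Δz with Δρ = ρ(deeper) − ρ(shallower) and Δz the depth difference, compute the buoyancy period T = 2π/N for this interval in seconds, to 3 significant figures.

1.05 × 10³ s

Δρ = 997.48 − 997.19 = 0.29 kg m⁻³ over Δz = 138 − 58 = 80 m.
N² = (9.81/997.335) × (0.29/80) = 3.5656 × 10⁻⁵ s⁻².
N = √(3.5656 × 10⁻⁵) = 5.9713 × 10⁻³ rad s⁻¹, so T = 2π/N = 1.0522 × 10³ s ≈ 1.05 × 10³ s.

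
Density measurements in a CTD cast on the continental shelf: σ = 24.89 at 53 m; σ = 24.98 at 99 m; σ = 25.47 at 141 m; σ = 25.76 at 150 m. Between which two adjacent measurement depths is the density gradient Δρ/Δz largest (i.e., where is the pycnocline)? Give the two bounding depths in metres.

141–150 m

Compute the density gradient over each adjacent pair:
  53–99 m: Δρ/Δz = 0.09/46 = 2.0 × 10⁻³ kg m⁻⁴
  99–141 m: Δρ/Δz = 0.49/42 = 0.012 kg m⁻⁴
  141–150 m: Δρ/Δz = 0.29/9 = 0.032 kg m⁻⁴
The largest gradient is in the 141–150 m interval — the pycnocline.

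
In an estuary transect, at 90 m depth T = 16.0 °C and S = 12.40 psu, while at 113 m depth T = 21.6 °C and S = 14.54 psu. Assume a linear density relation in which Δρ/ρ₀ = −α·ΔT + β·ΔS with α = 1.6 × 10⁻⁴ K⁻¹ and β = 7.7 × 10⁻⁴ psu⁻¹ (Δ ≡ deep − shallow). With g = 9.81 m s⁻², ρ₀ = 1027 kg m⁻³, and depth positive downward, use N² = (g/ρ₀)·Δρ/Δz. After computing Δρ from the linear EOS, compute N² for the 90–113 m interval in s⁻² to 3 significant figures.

ΔT = +5.6 K, ΔS = +2.14 psu (deep − shallow).
Δρ/ρ₀ = −αΔT + βΔS = -8.96 × 10⁻⁴ + 1.6478 × 10⁻³ = 7.518 × 10⁻⁴, so Δρ ≈ 0.7721 kg m⁻³.
N² = (g/ρ₀)·Δρ/Δz = g·(Δρ/ρ₀)/Δz = 9.81 × 7.518 × 10⁻⁴ / 23 = 3.2066 × 10⁻⁴ s⁻² ≈ 3.21 × 10⁻⁴ s⁻².

3.21 × 10⁻⁴ s⁻²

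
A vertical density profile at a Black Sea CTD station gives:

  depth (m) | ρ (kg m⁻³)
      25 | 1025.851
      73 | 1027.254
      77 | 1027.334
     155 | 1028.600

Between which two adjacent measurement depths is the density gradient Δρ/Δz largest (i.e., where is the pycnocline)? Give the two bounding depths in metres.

Compute the density gradient over each adjacent pair:
  25–73 m: Δρ/Δz = 1.403/48 = 0.029 kg m⁻⁴
  73–77 m: Δρ/Δz = 0.080/4 = 0.020 kg m⁻⁴
  77–155 m: Δρ/Δz = 1.266/78 = 0.016 kg m⁻⁴
The largest gradient is in the 25–73 m interval — the pycnocline.

25–73 m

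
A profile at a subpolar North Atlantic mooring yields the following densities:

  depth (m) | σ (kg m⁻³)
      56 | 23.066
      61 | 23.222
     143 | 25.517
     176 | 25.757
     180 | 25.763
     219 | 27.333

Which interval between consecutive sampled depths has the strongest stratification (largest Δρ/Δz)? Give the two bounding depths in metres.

180–219 m

Compute the density gradient over each adjacent pair:
  56–61 m: Δρ/Δz = 0.156/5 = 0.031 kg m⁻⁴
  61–143 m: Δρ/Δz = 2.295/82 = 0.028 kg m⁻⁴
  143–176 m: Δρ/Δz = 0.240/33 = 7.3 × 10⁻³ kg m⁻⁴
  176–180 m: Δρ/Δz = 0.006/4 = 1.5 × 10⁻³ kg m⁻⁴
  180–219 m: Δρ/Δz = 1.570/39 = 0.040 kg m⁻⁴
The largest gradient is in the 180–219 m interval — the pycnocline.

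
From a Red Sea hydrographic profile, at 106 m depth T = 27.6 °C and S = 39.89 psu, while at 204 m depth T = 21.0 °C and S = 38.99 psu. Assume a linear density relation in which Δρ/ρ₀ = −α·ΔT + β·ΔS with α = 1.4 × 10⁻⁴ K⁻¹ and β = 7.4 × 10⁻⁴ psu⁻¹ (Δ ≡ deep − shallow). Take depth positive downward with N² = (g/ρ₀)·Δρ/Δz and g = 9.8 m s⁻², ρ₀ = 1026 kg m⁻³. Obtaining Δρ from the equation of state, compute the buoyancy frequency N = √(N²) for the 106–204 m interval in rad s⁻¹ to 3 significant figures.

5.08 × 10⁻³ rad s⁻¹

ΔT = -6.6 K, ΔS = -0.90 psu (deep − shallow).
Δρ/ρ₀ = −αΔT + βΔS = 9.24 × 10⁻⁴ − 6.66 × 10⁻⁴ = 2.58 × 10⁻⁴, so Δρ ≈ 0.2647 kg m⁻³.
N² = (g/ρ₀)·Δρ/Δz = g·(Δρ/ρ₀)/Δz = 9.8 × 2.58 × 10⁻⁴ / 98 = 2.5800 × 10⁻⁵ s⁻².
N = √(2.5800 × 10⁻⁵) = 5.0794 × 10⁻³ rad s⁻¹ ≈ 5.08 × 10⁻³ rad s⁻¹.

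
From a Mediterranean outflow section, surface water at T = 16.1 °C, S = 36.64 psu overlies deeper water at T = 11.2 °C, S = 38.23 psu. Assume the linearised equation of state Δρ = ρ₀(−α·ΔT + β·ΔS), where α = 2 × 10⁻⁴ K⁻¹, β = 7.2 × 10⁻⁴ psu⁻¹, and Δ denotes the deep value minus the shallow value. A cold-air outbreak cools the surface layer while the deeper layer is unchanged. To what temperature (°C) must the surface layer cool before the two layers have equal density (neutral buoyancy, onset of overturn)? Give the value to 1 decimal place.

Neutral buoyancy requires Δρ = 0, i.e. −α(T_deep − T_surf′) + β(S_deep − S_surf) = 0.
T_surf′ = T_deep − (β/α)·ΔS = 11.2 − (7.2 × 10⁻⁴/2 × 10⁻⁴)·(+1.59) = 5.476 °C.
Cooling required: 16.1 − (5.476) = 10.624 °C.

5.5 °C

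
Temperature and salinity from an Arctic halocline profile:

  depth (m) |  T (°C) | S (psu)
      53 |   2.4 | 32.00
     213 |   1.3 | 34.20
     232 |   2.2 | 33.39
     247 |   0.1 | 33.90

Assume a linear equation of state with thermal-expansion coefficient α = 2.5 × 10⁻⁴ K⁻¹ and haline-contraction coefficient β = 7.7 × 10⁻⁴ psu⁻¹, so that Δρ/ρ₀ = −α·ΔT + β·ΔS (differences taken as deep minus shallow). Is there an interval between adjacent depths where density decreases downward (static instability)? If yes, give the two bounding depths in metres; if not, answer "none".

213–232 m

Evaluate Δρ/ρ₀ = −αΔT + βΔS across each adjacent pair:
  53–213 m: −αΔT+βΔS = −(2.5 × 10⁻⁴)(-1.1)+(7.7 × 10⁻⁴)(+2.20) = 2.0 × 10⁻³ → stable
  213–232 m: −αΔT+βΔS = −(2.5 × 10⁻⁴)(+0.9)+(7.7 × 10⁻⁴)(-0.81) = -8.5 × 10⁻⁴ → UNSTABLE
  232–247 m: −αΔT+βΔS = −(2.5 × 10⁻⁴)(-2.1)+(7.7 × 10⁻⁴)(+0.51) = 9.2 × 10⁻⁴ → stable
The 213–232 m interval has Δρ < 0: lighter water underlies denser water.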